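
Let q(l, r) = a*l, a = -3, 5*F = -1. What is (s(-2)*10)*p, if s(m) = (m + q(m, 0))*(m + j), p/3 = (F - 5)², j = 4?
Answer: 32448/5 ≈ 6489.6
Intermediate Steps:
F = -⅕ (F = (⅕)*(-1) = -⅕ ≈ -0.20000)
q(l, r) = -3*l
p = 2028/25 (p = 3*(-⅕ - 5)² = 3*(-26/5)² = 3*(676/25) = 2028/25 ≈ 81.120)
s(m) = -2*m*(4 + m) (s(m) = (m - 3*m)*(m + 4) = (-2*m)*(4 + m) = -2*m*(4 + m))
(s(-2)*10)*p = ((2*(-2)*(-4 - 1*(-2)))*10)*(2028/25) = ((2*(-2)*(-4 + 2))*10)*(2028/25) = ((2*(-2)*(-2))*10)*(2028/25) = (8*10)*(2028/25) = 80*(2028/25) = 32448/5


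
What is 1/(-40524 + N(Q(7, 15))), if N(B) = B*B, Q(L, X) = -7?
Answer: -1/40475 ≈ -2.4707e-5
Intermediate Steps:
N(B) = B**2
1/(-40524 + N(Q(7, 15))) = 1/(-40524 + (-7)**2) = 1/(-40524 + 49) = 1/(-40475) = -1/40475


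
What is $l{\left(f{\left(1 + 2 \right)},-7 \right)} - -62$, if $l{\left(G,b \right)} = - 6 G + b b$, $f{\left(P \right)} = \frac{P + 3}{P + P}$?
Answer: $105$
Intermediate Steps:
$f{\left(P \right)} = \frac{3 + P}{2 P}$
$l{\left(G,b \right)} = b^{2} - 6 G$ ($l{\left(G,b \right)} = - 6 G + b^{2} = b^{2} - 6 G$)
$l{\left(f{\left(1 + 2 \right)},-7 \right)} - -62 = \left(\left(-7\right)^{2} - 6 \frac{3 + \left(1 + 2\right)}{2 \left(1 + 2\right)}\right) - -62 = \left(49 - 6 \frac{3 + 3}{2 \cdot 3}\right) + 62 = \left(49 - 6 \cdot \frac{1}{2} \cdot \frac{1}{3} \cdot 6\right) + 62 = \left(49 - 6\right) + 62 = 43 + 62 = 105$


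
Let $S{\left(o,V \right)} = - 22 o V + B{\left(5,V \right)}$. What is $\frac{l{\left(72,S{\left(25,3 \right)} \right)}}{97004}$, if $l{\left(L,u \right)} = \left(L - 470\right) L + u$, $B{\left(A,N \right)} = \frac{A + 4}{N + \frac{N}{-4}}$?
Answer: $- \frac{15151}{48502} \approx -0.31238$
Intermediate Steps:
$B{\left(A,N \right)} = \frac{4 \left(4 + A\right)}{3 N}$ ($B{\left(A,N \right)} = \frac{4 + A}{N + N \left(- \frac{1}{4}\right)} = \frac{4 + A}{N - \frac{N}{4}} = \frac{4 + A}{\frac{3}{4} N} = \left(4 + A\right) \frac{4}{3 N} = \frac{4 \left(4 + A\right)}{3 N}$)
$S{\left(o,V \right)} = \frac{12}{V} - 22 V o$ ($S{\left(o,V \right)} = - 22 o V + \frac{4 \left(4 + 5\right)}{3 V} = - 22 V o + \frac{4}{3} \frac{1}{V} 9 = - 22 V o + \frac{12}{V} = \frac{12}{V} - 22 V o$)
$l{\left(L,u \right)} = u + L \left(-470 + L\right)$ ($l{\left(L,u \right)} = \left(L - 470\right) L + u = \left(-470 + L\right) L + u = L \left(-470 + L\right) + u = u + L \left(-470 + L\right)$)
$\frac{l{\left(72,S{\left(25,3 \right)} \right)}}{97004} = \frac{\left(\frac{12}{3} - 66 \cdot 25\right) + 72^{2} - 33840}{97004} = \left(\left(12 \cdot \frac{1}{3} - 1650\right) + 5184 - 33840\right) \frac{1}{97004} = \left(\left(4 - 1650\right) + 5184 - 33840\right) \frac{1}{97004} = \left(-1646 + 5184 - 33840\right) \frac{1}{97004} = \left(-30302\right) \frac{1}{97004} = - \frac{15151}{48502}$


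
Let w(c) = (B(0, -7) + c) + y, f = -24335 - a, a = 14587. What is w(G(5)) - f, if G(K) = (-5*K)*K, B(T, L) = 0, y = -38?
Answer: 38759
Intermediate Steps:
G(K) = -5*K**2
f = -38922 (f = -24335 - 1*14587 = -24335 - 14587 = -38922)
w(c) = -38 + c (w(c) = (0 + c) - 38 = c - 38 = -38 + c)
w(G(5)) - f = (-38 - 5*5**2) - 1*(-38922) = (-38 - 5*25) + 38922 = (-38 - 125) + 38922 = -163 + 38922 = 38759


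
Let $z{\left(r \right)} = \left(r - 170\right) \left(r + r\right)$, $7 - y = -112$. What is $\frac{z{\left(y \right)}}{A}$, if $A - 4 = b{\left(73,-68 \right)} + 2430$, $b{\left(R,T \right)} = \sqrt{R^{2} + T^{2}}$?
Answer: $- \frac{29543892}{5914403} + \frac{12138 \sqrt{9953}}{5914403} \approx -4.7905$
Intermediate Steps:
$y = 119$ ($y = 7 - -112 = 7 + 112 = 119$)
$z{\left(r \right)} = 2 r \left(-170 + r\right)$ ($z{\left(r \right)} = \left(-170 + r\right) 2 r = 2 r \left(-170 + r\right)$)
$A = 2434 + \sqrt{9953}$ ($A = 4 + \left(\sqrt{73^{2} + \left(-68\right)^{2}} + 2430\right) = 4 + \left(\sqrt{5329 + 4624} + 2430\right) = 4 + \left(\sqrt{9953} + 2430\right) = 4 + \left(2430 + \sqrt{9953}\right) = 2434 + \sqrt{9953} \approx 2533.8$)
$\frac{z{\left(y \right)}}{A} = \frac{2 \cdot 119 \left(-170 + 119\right)}{2434 + \sqrt{9953}} = \frac{2 \cdot 119 \left(-51\right)}{2434 + \sqrt{9953}} = - \frac{12138}{2434 + \sqrt{9953}}$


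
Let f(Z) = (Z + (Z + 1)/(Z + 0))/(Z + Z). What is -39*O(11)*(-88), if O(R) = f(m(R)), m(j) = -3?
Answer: 4004/3 ≈ 1334.7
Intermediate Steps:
f(Z) = (Z + (1 + Z)/Z)/(2*Z) (f(Z) = (Z + (1 + Z)/Z)/((2*Z)) = (Z + (1 + Z)/Z)*(1/(2*Z)) = (Z + (1 + Z)/Z)/(2*Z))
O(R) = 7/18 (O(R) = (½)*(1 - 3 + (-3)²)/(-3)² = (½)*(⅑)*(1 - 3 + 9) = (½)*(⅑)*7 = 7/18)
-39*O(11)*(-88) = -39*7/18*(-88) = -91/6*(-88) = 4004/3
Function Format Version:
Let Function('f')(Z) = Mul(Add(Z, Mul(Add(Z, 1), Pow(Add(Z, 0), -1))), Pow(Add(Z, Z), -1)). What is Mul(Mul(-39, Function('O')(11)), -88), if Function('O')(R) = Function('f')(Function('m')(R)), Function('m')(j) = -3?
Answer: Rational(4004, 3) ≈ 1334.7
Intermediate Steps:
Function('f')(Z) = Mul(Rational(1, 2), Pow(Z, -1), Add(Z, Mul(Pow(Z, -1), Add(1, Z)))) (Function('f')(Z) = Mul(Add(Z, Mul(Add(1, Z), Pow(Z, -1))), Pow(Mul(2, Z), -1)) = Mul(Add(Z, Mul(Pow(Z, -1), Add(1, Z))), Mul(Rational(1, 2), Pow(Z, -1))) = Mul(Rational(1, 2), Pow(Z, -1), Add(Z, Mul(Pow(Z, -1), Add(1, Z)))))
Function('O')(R) = Rational(7, 18) (Function('O')(R) = Mul(Rational(1, 2), Pow(-3, -2), Add(1, -3, Pow(-3, 2))) = Mul(Rational(1, 2), Rational(1, 9), Add(1, -3, 9)) = Mul(Rational(1, 2), Rational(1, 9), 7) = Rational(7, 18))
Mul(Mul(-39, Function('O')(11)), -88) = Mul(Mul(-39, Rational(7, 18)), -88) = Mul(Rational(-91, 6), -88) = Rational(4004, 3)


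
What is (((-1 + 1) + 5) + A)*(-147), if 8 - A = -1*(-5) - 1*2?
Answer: -1470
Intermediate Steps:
A = 5 (A = 8 - (-1*(-5) - 1*2) = 8 - (5 - 2) = 8 - 1*3 = 8 - 3 = 5)
(((-1 + 1) + 5) + A)*(-147) = (((-1 + 1) + 5) + 5)*(-147) = ((0 + 5) + 5)*(-147) = (5 + 5)*(-147) = 10*(-147) = -1470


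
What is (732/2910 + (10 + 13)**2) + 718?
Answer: 604917/485 ≈ 1247.3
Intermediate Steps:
(732/2910 + (10 + 13)**2) + 718 = (732*(1/2910) + 23**2) + 718 = (122/485 + 529) + 718 = 256687/485 + 718 = 604917/485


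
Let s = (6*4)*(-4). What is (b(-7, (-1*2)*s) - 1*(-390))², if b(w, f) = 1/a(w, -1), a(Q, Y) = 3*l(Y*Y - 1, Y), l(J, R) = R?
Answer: 1366561/9 ≈ 1.5184e+5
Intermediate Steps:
s = -96 (s = 24*(-4) = -96)
a(Q, Y) = 3*Y
b(w, f) = -⅓ (b(w, f) = 1/(3*(-1)) = 1/(-3) = -⅓)
(b(-7, (-1*2)*s) - 1*(-390))² = (-⅓ - 1*(-390))² = (-⅓ + 390)² = (1169/3)² = 1366561/9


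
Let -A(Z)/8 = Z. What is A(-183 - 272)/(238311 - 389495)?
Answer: -455/18898 ≈ -0.024077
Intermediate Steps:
A(Z) = -8*Z
A(-183 - 272)/(238311 - 389495) = (-8*(-183 - 272))/(238311 - 389495) = -8*(-455)/(-151184) = 3640*(-1/151184) = -455/18898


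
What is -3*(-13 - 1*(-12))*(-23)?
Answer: -69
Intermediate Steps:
-3*(-13 - 1*(-12))*(-23) = -3*(-13 + 12)*(-23) = -3*(-1)*(-23) = 3*(-23) = -69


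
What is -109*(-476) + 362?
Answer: 52246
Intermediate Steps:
-109*(-476) + 362 = 51884 + 362 = 52246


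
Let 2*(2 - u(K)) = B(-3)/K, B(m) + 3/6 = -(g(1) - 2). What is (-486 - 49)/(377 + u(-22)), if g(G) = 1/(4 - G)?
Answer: -141240/100063 ≈ -1.4115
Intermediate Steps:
B(m) = 7/6 (B(m) = -½ - (-1/(-4 + 1) - 2) = -½ - (-1/(-3) - 2) = -½ - (-1*(-⅓) - 2) = -½ - (⅓ - 2) = -½ - 1*(-5/3) = -½ + 5/3 = 7/6)
u(K) = 2 - 7/(12*K)
(-486 - 49)/(377 + u(-22)) = (-486 - 49)/(377 + (2 - 7/12/(-22))) = -535/(377 + (2 - 7/12*(-1/22))) = -535/(377 + (2 + 7/264)) = -535/(377 + 535/264) = -535/100063/264 = -535*264/100063 = -141240/100063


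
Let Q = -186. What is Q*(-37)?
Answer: 6882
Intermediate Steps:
Q*(-37) = -186*(-37) = 6882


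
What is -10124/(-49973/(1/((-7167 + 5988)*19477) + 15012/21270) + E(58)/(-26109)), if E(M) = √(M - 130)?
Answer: 179225905107127665860728902088642688580/1253467357752719914135748172485017749953 - 581697786894293056408690403304*I*√2/1253467357752719914135748172485017749953 ≈ 0.14298 - 6.563e-10*I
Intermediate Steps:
E(M) = √(-130 + M)
-10124/(-49973/(1/((-7167 + 5988)*19477) + 15012/21270) + E(58)/(-26109)) = -10124/(-49973/(1/((-7167 + 5988)*19477) + 15012/21270) + √(-130 + 58)/(-26109)) = -10124/(-49973/((1/19477)/(-1179) + 15012*(1/21270)) + √(-72)*(-1/26109)) = -10124/(-49973/(-1/1179*1/19477 + 2502/3545) + (6*I*√2)*(-1/26109)) = -10124/(-49973/(-1/22963383 + 2502/3545) - 2*I*√2/8703) = -10124/(-49973/57454380721/81405192735 - 2*I*√2/8703) = -10124/(-49973*81405192735/57454380721 - 2*I*√2/8703) = -10124/(-4068061696546155/57454380721 - 2*I*√2/8703)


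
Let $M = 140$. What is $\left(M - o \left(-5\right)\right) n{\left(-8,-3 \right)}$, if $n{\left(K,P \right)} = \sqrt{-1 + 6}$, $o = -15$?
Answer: $65 \sqrt{5} \approx 145.34$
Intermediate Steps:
$n{\left(K,P \right)} = \sqrt{5}$
$\left(M - o \left(-5\right)\right) n{\left(-8,-3 \right)} = \left(140 - \left(-15\right) \left(-5\right)\right) \sqrt{5} = \left(140 - 75\right) \sqrt{5} = 65 \sqrt{5}$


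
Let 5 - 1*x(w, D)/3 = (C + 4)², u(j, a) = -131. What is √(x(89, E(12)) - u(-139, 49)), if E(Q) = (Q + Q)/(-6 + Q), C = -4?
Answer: √146 ≈ 12.083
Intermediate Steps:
E(Q) = 2*Q/(-6 + Q) (E(Q) = (2*Q)/(-6 + Q) = 2*Q/(-6 + Q))
x(w, D) = 15 (x(w, D) = 15 - 3*(-4 + 4)² = 15 - 3*0² = 15 - 3*0 = 15 + 0 = 15)
√(x(89, E(12)) - u(-139, 49)) = √(15 - 1*(-131)) = √(15 + 131) = √146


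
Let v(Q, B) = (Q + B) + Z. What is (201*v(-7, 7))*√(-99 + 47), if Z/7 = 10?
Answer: 28140*I*√13 ≈ 1.0146e+5*I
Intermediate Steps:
Z = 70 (Z = 7*10 = 70)
v(Q, B) = 70 + B + Q (v(Q, B) = (Q + B) + 70 = (B + Q) + 70 = 70 + B + Q)
(201*v(-7, 7))*√(-99 + 47) = (201*(70 + 7 - 7))*√(-99 + 47) = (201*70)*√(-52) = 14070*(2*I*√13) = 28140*I*√13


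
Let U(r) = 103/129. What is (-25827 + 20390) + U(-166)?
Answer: -701270/129 ≈ -5436.2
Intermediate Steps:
U(r) = 103/129 (U(r) = 103*(1/129) = 103/129)
(-25827 + 20390) + U(-166) = (-25827 + 20390) + 103/129 = -5437 + 103/129 = -701270/129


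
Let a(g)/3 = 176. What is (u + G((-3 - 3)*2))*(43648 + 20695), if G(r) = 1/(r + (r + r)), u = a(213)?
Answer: 1222967401/36 ≈ 3.3971e+7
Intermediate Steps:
a(g) = 528 (a(g) = 3*176 = 528)
u = 528
G(r) = 1/(3*r) (G(r) = 1/(r + 2*r) = 1/(3*r))
(u + G((-3 - 3)*2))*(43648 + 20695) = (528 + 1/(3*(((-3 - 3)*2))))*(43648 + 20695) = (528 + 1/(3*((-6*2))))*64343 = (528 + (1/3)/(-12))*64343 = (528 + (1/3)*(-1/12))*64343 = (528 - 1/36)*64343 = (19007/36)*64343 = 1222967401/36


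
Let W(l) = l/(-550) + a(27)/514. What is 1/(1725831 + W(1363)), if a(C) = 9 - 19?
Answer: 141350/243945858809 ≈ 5.7943e-7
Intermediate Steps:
a(C) = -10
W(l) = -5/257 - l/550 (W(l) = l/(-550) - 10/514 = l*(-1/550) - 10*1/514 = -l/550 - 5/257 = -5/257 - l/550)
1/(1725831 + W(1363)) = 1/(1725831 + (-5/257 - 1/550*1363)) = 1/(1725831 + (-5/257 - 1363/550)) = 1/(1725831 - 353041/141350) = 1/(243945858809/141350) = 141350/243945858809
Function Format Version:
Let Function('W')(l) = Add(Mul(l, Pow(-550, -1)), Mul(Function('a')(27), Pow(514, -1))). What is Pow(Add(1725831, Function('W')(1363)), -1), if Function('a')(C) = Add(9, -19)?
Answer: Rational(141350, 243945858809) ≈ 5.7943e-7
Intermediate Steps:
Function('a')(C) = -10
Function('W')(l) = Add(Rational(-5, 257), Mul(Rational(-1, 550), l)) (Function('W')(l) = Add(Mul(l, Pow(-550, -1)), Mul(-10, Pow(514, -1))) = Add(Mul(l, Rational(-1, 550)), Mul(-10, Rational(1, 514))) = Add(Mul(Rational(-1, 550), l), Rational(-5, 257)) = Add(Rational(-5, 257), Mul(Rational(-1, 550), l)))
Pow(Add(1725831, Function('W')(1363)), -1) = Pow(Add(1725831, Add(Rational(-5, 257), Mul(Rational(-1, 550), 1363))), -1) = Pow(Add(1725831, Add(Rational(-5, 257), Rational(-1363, 550))), -1) = Pow(Add(1725831, Rational(-353041, 141350)), -1) = Pow(Rational(243945858809, 141350), -1) = Rational(141350, 243945858809)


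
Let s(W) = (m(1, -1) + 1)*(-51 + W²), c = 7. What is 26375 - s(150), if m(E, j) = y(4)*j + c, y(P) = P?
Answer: -63421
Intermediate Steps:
m(E, j) = 7 + 4*j (m(E, j) = 4*j + 7 = 7 + 4*j)
s(W) = -204 + 4*W² (s(W) = ((7 + 4*(-1)) + 1)*(-51 + W²) = ((7 - 4) + 1)*(-51 + W²) = (3 + 1)*(-51 + W²) = 4*(-51 + W²) = -204 + 4*W²)
26375 - s(150) = 26375 - (-204 + 4*150²) = 26375 - (-204 + 4*22500) = 26375 - (-204 + 90000) = 26375 - 1*89796 = 26375 - 89796 = -63421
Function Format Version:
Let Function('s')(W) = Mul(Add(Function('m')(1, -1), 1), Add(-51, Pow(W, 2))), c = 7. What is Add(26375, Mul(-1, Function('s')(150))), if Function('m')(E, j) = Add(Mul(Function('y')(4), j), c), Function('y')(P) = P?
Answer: -63421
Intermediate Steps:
Function('m')(E, j) = Add(7, Mul(4, j)) (Function('m')(E, j) = Add(Mul(4, j), 7) = Add(7, Mul(4, j)))
Function('s')(W) = Add(-204, Mul(4, Pow(W, 2))) (Function('s')(W) = Mul(Add(Add(7, Mul(4, -1)), 1), Add(-51, Pow(W, 2))) = Mul(Add(Add(7, -4), 1), Add(-51, Pow(W, 2))) = Mul(Add(3, 1), Add(-51, Pow(W, 2))) = Mul(4, Add(-51, Pow(W, 2))) = Add(-204, Mul(4, Pow(W, 2))))
Add(26375, Mul(-1, Function('s')(150))) = Add(26375, Mul(-1, Add(-204, Mul(4, Pow(150, 2))))) = Add(26375, Mul(-1, Add(-204, Mul(4, 22500)))) = Add(26375, Mul(-1, Add(-204, 90000))) = Add(26375, Mul(-1, 89796)) = Add(26375, -89796) = -63421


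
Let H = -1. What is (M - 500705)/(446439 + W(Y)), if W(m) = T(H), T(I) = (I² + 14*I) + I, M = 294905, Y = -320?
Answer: -1176/2551 ≈ -0.46100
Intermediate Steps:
T(I) = I² + 15*I
W(m) = -14 (W(m) = -(15 - 1) = -1*14 = -14)
(M - 500705)/(446439 + W(Y)) = (294905 - 500705)/(446439 - 14) = -205800/446425 = -205800*1/446425 = -1176/2551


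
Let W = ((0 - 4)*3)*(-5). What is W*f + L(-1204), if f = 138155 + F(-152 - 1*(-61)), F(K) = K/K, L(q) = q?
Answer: 8288156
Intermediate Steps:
F(K) = 1
f = 138156 (f = 138155 + 1 = 138156)
W = 60 (W = -4*3*(-5) = -12*(-5) = 60)
W*f + L(-1204) = 60*138156 - 1204 = 8289360 - 1204 = 8288156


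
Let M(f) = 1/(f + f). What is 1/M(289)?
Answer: 578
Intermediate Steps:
M(f) = 1/(2*f)
1/M(289) = 1/((½)/289) = 1/((½)*(1/289)) = 1/(1/578) = 578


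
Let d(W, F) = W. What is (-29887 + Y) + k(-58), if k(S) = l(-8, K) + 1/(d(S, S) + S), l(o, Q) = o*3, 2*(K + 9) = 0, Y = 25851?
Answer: -470961/116 ≈ -4060.0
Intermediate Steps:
K = -9 (K = -9 + (1/2)*0 = -9 + 0 = -9)
l(o, Q) = 3*o
k(S) = -24 + 1/(2*S) (k(S) = 3*(-8) + 1/(S + S) = -24 + 1/(2*S))
(-29887 + Y) + k(-58) = (-29887 + 25851) + (-24 + (1/2)/(-58)) = -4036 + (-24 + (1/2)*(-1/58)) = -4036 + (-24 - 1/116) = -4036 - 2785/116 = -470961/116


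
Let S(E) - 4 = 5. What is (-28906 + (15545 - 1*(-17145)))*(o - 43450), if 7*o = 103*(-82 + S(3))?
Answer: -1179355496/7 ≈ -1.6848e+8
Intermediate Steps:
S(E) = 9 (S(E) = 4 + 5 = 9)
o = -7519/7 (o = (103*(-82 + 9))/7 = (103*(-73))/7 = (⅐)*(-7519) = -7519/7 ≈ -1074.1)
(-28906 + (15545 - 1*(-17145)))*(o - 43450) = (-28906 + (15545 - 1*(-17145)))*(-7519/7 - 43450) = (-28906 + (15545 + 17145))*(-311669/7) = (-28906 + 32690)*(-311669/7) = 3784*(-311669/7) = -1179355496/7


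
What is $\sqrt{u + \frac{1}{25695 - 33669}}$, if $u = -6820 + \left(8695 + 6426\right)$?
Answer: $\frac{\sqrt{58646265278}}{2658} \approx 91.11$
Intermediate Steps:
$u = 8301$ ($u = -6820 + 15121 = 8301$)
$\sqrt{u + \frac{1}{25695 - 33669}} = \sqrt{8301 + \frac{1}{25695 - 33669}} = \sqrt{8301 + \frac{1}{-7974}} = \sqrt{8301 - \frac{1}{7974}} = \sqrt{\frac{66192173}{7974}} = \frac{\sqrt{58646265278}}{2658}$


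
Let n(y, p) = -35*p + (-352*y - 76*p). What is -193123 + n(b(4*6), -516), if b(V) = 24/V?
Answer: -136199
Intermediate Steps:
n(y, p) = -352*y - 111*p
-193123 + n(b(4*6), -516) = -193123 + (-8448/(4*6) - 111*(-516)) = -193123 + (-8448/24 + 57276) = -193123 + (-352*1 + 57276) = -193123 + (-352 + 57276) = -193123 + 56924 = -136199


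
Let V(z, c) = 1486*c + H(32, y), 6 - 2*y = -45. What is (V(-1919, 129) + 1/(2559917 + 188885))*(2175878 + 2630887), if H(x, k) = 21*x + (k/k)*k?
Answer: 1271019558030095880/1374401 ≈ 9.2478e+11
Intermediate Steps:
y = 51/2 (y = 3 - ½*(-45) = 3 + 45/2 = 51/2 ≈ 25.500)
H(x, k) = k + 21*x (H(x, k) = 21*x + 1*k = 21*x + k = k + 21*x)
V(z, c) = 1395/2 + 1486*c (V(z, c) = 1486*c + (51/2 + 21*32) = 1486*c + (51/2 + 672) = 1486*c + 1395/2 = 1395/2 + 1486*c)
(V(-1919, 129) + 1/(2559917 + 188885))*(2175878 + 2630887) = ((1395/2 + 1486*129) + 1/(2559917 + 188885))*(2175878 + 2630887) = ((1395/2 + 191694) + 1/2748802)*4806765 = (384783/2 + 1/2748802)*4806765 = (264423069992/1374401)*4806765 = 1271019558030095880/1374401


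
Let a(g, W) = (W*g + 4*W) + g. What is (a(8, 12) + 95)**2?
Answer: 61009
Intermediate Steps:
a(g, W) = g + 4*W + W*g (a(g, W) = (4*W + W*g) + g = g + 4*W + W*g)
(a(8, 12) + 95)**2 = ((8 + 4*12 + 12*8) + 95)**2 = ((8 + 48 + 96) + 95)**2 = (152 + 95)**2 = 247**2 = 61009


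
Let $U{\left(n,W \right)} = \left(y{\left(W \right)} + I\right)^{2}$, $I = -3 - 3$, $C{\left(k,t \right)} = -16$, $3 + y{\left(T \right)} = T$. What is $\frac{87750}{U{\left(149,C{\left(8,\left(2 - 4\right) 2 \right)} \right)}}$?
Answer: $\frac{702}{5} \approx 140.4$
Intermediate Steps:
$y{\left(T \right)} = -3 + T$
$I = -6$ ($I = -3 - 3 = -6$)
$U{\left(n,W \right)} = \left(-9 + W\right)^{2}$ ($U{\left(n,W \right)} = \left(\left(-3 + W\right) - 6\right)^{2} = \left(-9 + W\right)^{2}$)
$\frac{87750}{U{\left(149,C{\left(8,\left(2 - 4\right) 2 \right)} \right)}} = \frac{87750}{\left(-9 - 16\right)^{2}} = \frac{87750}{\left(-25\right)^{2}} = \frac{87750}{625} = 87750 \cdot \frac{1}{625} = \frac{702}{5}$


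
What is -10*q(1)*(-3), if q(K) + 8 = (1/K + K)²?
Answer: -120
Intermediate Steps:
q(K) = -8 + (K + 1/K)² (q(K) = -8 + (1/K + K)² = -8 + (K + 1/K)²)
-10*q(1)*(-3) = -10*(-6 + 1⁻² + 1²)*(-3) = -10*(-6 + 1 + 1)*(-3) = -10*(-4)*(-3) = 40*(-3) = -120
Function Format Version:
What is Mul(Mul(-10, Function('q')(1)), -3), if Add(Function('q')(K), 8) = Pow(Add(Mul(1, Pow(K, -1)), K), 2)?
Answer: -120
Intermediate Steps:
Function('q')(K) = Add(-8, Pow(Add(K, Pow(K, -1)), 2)) (Function('q')(K) = Add(-8, Pow(Add(Mul(1, Pow(K, -1)), K), 2)) = Add(-8, Pow(Add(Pow(K, -1), K), 2)) = Add(-8, Pow(Add(K, Pow(K, -1)), 2)))
Mul(Mul(-10, Function('q')(1)), -3) = Mul(Mul(-10, Add(-6, Pow(1, -2), Pow(1, 2))), -3) = Mul(Mul(-10, Add(-6, 1, 1)), -3) = Mul(Mul(-10, -4), -3) = Mul(40, -3) = -120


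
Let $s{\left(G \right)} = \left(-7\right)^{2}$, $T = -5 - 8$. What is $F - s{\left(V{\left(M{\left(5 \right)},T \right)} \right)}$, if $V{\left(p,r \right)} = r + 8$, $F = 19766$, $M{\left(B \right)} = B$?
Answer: $19717$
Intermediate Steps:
$T = -13$ ($T = -5 - 8 = -13$)
$V{\left(p,r \right)} = 8 + r$
$s{\left(G \right)} = 49$
$F - s{\left(V{\left(M{\left(5 \right)},T \right)} \right)} = 19766 - 49 = 19717$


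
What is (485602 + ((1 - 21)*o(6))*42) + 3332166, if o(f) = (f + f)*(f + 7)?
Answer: 3686728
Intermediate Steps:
o(f) = 2*f*(7 + f) (o(f) = (2*f)*(7 + f) = 2*f*(7 + f))
(485602 + ((1 - 21)*o(6))*42) + 3332166 = (485602 + ((1 - 21)*(2*6*(7 + 6)))*42) + 3332166 = (485602 - 40*6*13*42) + 3332166 = (485602 - 20*156*42) + 3332166 = (485602 - 3120*42) + 3332166 = (485602 - 131040) + 3332166 = 354562 + 3332166 = 3686728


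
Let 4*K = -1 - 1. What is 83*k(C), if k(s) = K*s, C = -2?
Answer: 83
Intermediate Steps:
K = -½ (K = (-1 - 1)/4 = (¼)*(-2) = -½ ≈ -0.50000)
k(s) = -s/2
83*k(C) = 83*(-½*(-2)) = 83*1 = 83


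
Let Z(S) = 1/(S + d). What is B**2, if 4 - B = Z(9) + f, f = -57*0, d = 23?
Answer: 16129/1024 ≈ 15.751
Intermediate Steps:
f = 0
Z(S) = 1/(23 + S) (Z(S) = 1/(S + 23) = 1/(23 + S))
B = 127/32 (B = 4 - (1/(23 + 9) + 0) = 4 - (1/32 + 0) = 4 - 1*1/32 = 4 - 1/32 = 127/32 ≈ 3.9688)
B**2 = (127/32)**2 = 16129/1024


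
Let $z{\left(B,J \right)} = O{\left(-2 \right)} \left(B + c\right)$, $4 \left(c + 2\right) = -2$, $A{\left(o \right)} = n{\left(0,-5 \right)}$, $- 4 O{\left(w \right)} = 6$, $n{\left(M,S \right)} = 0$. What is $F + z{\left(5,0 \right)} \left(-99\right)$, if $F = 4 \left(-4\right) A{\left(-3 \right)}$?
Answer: $\frac{1485}{4} \approx 371.25$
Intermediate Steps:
$O{\left(w \right)} = - \frac{3}{2}$ ($O{\left(w \right)} = \left(- \frac{1}{4}\right) 6 = - \frac{3}{2}$)
$A{\left(o \right)} = 0$
$c = - \frac{5}{2}$ ($c = -2 + \frac{1}{4} \left(-2\right) = -2 - \frac{1}{2} = - \frac{5}{2} \approx -2.5$)
$z{\left(B,J \right)} = \frac{15}{4} - \frac{3 B}{2}$ ($z{\left(B,J \right)} = - \frac{3 \left(B - \frac{5}{2}\right)}{2} = - \frac{3 \left(- \frac{5}{2} + B\right)}{2} = \frac{15}{4} - \frac{3 B}{2}$)
$F = 0$ ($F = 4 \left(-4\right) 0 = \left(-16\right) 0 = 0$)
$F + z{\left(5,0 \right)} \left(-99\right) = 0 + \left(\frac{15}{4} - \frac{15}{2}\right) \left(-99\right) = 0 - - \frac{1485}{4} = 0 + \frac{1485}{4} = \frac{1485}{4}$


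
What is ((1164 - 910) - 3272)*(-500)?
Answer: 1509000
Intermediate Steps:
((1164 - 910) - 3272)*(-500) = (254 - 3272)*(-500) = -3018*(-500) = 1509000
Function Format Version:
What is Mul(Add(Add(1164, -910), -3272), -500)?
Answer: 1509000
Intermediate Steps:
Mul(Add(Add(1164, -910), -3272), -500) = Mul(Add(254, -3272), -500) = Mul(-3018, -500) = 1509000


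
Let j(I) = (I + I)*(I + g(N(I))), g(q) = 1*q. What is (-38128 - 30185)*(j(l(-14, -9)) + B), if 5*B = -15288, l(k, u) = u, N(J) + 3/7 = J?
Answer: 931067154/5 ≈ 1.8621e+8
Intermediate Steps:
N(J) = -3/7 + J
g(q) = q
B = -15288/5 (B = (⅕)*(-15288) = -15288/5 ≈ -3057.6)
j(I) = 2*I*(-3/7 + 2*I) (j(I) = (I + I)*(I + (-3/7 + I)) = (2*I)*(-3/7 + 2*I) = 2*I*(-3/7 + 2*I))
(-38128 - 30185)*(j(l(-14, -9)) + B) = (-38128 - 30185)*((2/7)*(-9)*(-3 + 14*(-9)) - 15288/5) = -68313*((2/7)*(-9)*(-3 - 126) - 15288/5) = -68313*((2/7)*(-9)*(-129) - 15288/5) = -68313*(2322/7 - 15288/5) = -68313*(-95406/35) = 931067154/5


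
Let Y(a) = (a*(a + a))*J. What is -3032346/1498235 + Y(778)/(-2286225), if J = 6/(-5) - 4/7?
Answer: -26038306328198/23977116190125 ≈ -1.0860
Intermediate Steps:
J = -62/35 (J = 6*(-1/5) - 4*1/7 = -6/5 - 4/7 = -62/35 ≈ -1.7714)
Y(a) = -124*a**2/35 (Y(a) = (a*(a + a))*(-62/35) = (a*(2*a))*(-62/35) = (2*a**2)*(-62/35) = -124*a**2/35)
-3032346/1498235 + Y(778)/(-2286225) = -3032346/1498235 - 124/35*778**2/(-2286225) = -3032346*1/1498235 - 124/35*605284*(-1/2286225) = -3032346/1498235 - 75055216/35*(-1/2286225) = -3032346/1498235 + 75055216/80017875 = -26038306328198/23977116190125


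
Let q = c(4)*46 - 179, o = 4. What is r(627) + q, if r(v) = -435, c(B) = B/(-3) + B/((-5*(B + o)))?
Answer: -10199/15 ≈ -679.93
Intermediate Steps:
c(B) = -B/3 + B/(-20 - 5*B) (c(B) = B/(-3) + B/((-5*(B + 4))) = B*(-⅓) + B/((-5*(4 + B))) = -B/3 + B/(-20 - 5*B))
q = -3674/15 (q = -1*4*(23 + 5*4)/(60 + 15*4)*46 - 179 = -1*4*(23 + 20)/(60 + 60)*46 - 179 = -1*4*43/120*46 - 179 = -1*4*1/120*43*46 - 179 = -43/30*46 - 179 = -989/15 - 179 = -3674/15 ≈ -244.93)
r(627) + q = -435 - 3674/15 = -10199/15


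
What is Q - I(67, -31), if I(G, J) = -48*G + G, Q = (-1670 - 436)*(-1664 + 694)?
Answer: 2045969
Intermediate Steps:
Q = 2042820 (Q = -2106*(-970) = 2042820)
I(G, J) = -47*G
Q - I(67, -31) = 2042820 - (-47)*67 = 2042820 - 1*(-3149) = 2042820 + 3149 = 2045969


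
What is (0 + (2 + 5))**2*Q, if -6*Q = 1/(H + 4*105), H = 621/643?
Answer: -31507/1624086 ≈ -0.019400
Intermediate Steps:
H = 621/643 (H = 621*(1/643) = 621/643 ≈ 0.96579)
Q = -643/1624086 (Q = -1/(6*(621/643 + 4*105)) = -1/(6*(621/643 + 420)) = -1/(6*270681/643) = -1/6*643/270681 = -643/1624086 ≈ -0.00039592)
(0 + (2 + 5))**2*Q = (0 + (2 + 5))**2*(-643/1624086) = (0 + 7)**2*(-643/1624086) = 7**2*(-643/1624086) = 49*(-643/1624086) = -31507/1624086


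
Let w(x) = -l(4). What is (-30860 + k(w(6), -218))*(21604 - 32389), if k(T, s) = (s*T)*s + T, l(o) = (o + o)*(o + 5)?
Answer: 37236938100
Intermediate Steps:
l(o) = 2*o*(5 + o) (l(o) = (2*o)*(5 + o) = 2*o*(5 + o))
w(x) = -72 (w(x) = -2*4*(5 + 4) = -2*4*9 = -1*72 = -72)
k(T, s) = T + T*s**2 (k(T, s) = (T*s)*s + T = T*s**2 + T = T + T*s**2)
(-30860 + k(w(6), -218))*(21604 - 32389) = (-30860 - 72*(1 + (-218)**2))*(21604 - 32389) = (-30860 - 72*(1 + 47524))*(-10785) = (-30860 - 72*47525)*(-10785) = (-30860 - 3421800)*(-10785) = -3452660*(-10785) = 37236938100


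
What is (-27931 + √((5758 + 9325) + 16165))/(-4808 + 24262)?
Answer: -27931/19454 + 6*√217/9727 ≈ -1.4267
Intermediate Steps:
(-27931 + √((5758 + 9325) + 16165))/(-4808 + 24262) = (-27931 + √(15083 + 16165))/19454 = (-27931 + √31248)*(1/19454) = (-27931 + 12*√217)*(1/19454) = -27931/19454 + 6*√217/9727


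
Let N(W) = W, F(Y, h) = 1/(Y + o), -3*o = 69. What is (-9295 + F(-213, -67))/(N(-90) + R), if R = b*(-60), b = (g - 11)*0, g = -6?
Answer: 731207/7080 ≈ 103.28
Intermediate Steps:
o = -23 (o = -⅓*69 = -23)
b = 0 (b = (-6 - 11)*0 = -17*0 = 0)
F(Y, h) = 1/(-23 + Y) (F(Y, h) = 1/(Y - 23) = 1/(-23 + Y))
R = 0 (R = 0*(-60) = 0)
(-9295 + F(-213, -67))/(N(-90) + R) = (-9295 + 1/(-23 - 213))/(-90 + 0) = (-9295 + 1/(-236))/(-90) = (-9295 - 1/236)*(-1/90) = -2193621/236*(-1/90) = 731207/7080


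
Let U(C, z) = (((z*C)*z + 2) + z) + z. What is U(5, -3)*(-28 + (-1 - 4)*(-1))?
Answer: -943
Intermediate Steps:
U(C, z) = 2 + 2*z + C*z**2 (U(C, z) = (((C*z)*z + 2) + z) + z = ((C*z**2 + 2) + z) + z = ((2 + C*z**2) + z) + z = (2 + z + C*z**2) + z = 2 + 2*z + C*z**2)
U(5, -3)*(-28 + (-1 - 4)*(-1)) = (2 + 2*(-3) + 5*(-3)**2)*(-28 + (-1 - 4)*(-1)) = (2 - 6 + 5*9)*(-28 - 5*(-1)) = (2 - 6 + 45)*(-28 + 5) = 41*(-23) = -943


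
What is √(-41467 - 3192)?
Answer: I*√44659 ≈ 211.33*I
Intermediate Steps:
√(-41467 - 3192) = √(-44659) = I*√44659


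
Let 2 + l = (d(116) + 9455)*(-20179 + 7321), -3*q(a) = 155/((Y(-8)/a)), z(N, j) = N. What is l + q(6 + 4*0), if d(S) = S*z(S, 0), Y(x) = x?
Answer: -1178358405/4 ≈ -2.9459e+8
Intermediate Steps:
d(S) = S² (d(S) = S*S = S²)
q(a) = 155*a/24 (q(a) = -155/(3*((-8/a))) = -155*(-a/8)/3 = -(-155)*a/24 = 155*a/24)
l = -294589640 (l = -2 + (116² + 9455)*(-20179 + 7321) = -2 + (13456 + 9455)*(-12858) = -2 + 22911*(-12858) = -2 - 294589638 = -294589640)
l + q(6 + 4*0) = -294589640 + 155*(6 + 4*0)/24 = -294589640 + 155*(6 + 0)/24 = -294589640 + (155/24)*6 = -294589640 + 155/4 = -1178358405/4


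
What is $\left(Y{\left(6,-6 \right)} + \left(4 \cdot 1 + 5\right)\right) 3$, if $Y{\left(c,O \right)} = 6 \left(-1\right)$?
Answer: $9$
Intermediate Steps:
$Y{\left(c,O \right)} = -6$
$\left(Y{\left(6,-6 \right)} + \left(4 \cdot 1 + 5\right)\right) 3 = \left(-6 + \left(4 \cdot 1 + 5\right)\right) 3 = \left(-6 + \left(4 + 5\right)\right) 3 = \left(-6 + 9\right) 3 = 3 \cdot 3 = 9$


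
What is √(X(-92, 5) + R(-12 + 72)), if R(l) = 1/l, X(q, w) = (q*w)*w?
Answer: I*√2069985/30 ≈ 47.958*I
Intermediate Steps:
X(q, w) = q*w²
√(X(-92, 5) + R(-12 + 72)) = √(-92*5² + 1/(-12 + 72)) = √(-92*25 + 1/60) = √(-2300 + 1/60) = √(-137999/60) = I*√2069985/30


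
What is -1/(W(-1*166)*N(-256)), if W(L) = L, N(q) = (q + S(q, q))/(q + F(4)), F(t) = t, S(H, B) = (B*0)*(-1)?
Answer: 63/10624 ≈ 0.0059300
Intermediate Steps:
S(H, B) = 0 (S(H, B) = 0*(-1) = 0)
N(q) = q/(4 + q) (N(q) = (q + 0)/(q + 4) = q/(4 + q))
-1/(W(-1*166)*N(-256)) = -1/(((-1*166))*((-256/(4 - 256)))) = -1/((-166)*((-256/(-252)))) = -(-1)/(166*((-256*(-1/252)))) = -(-1)/(166*64/63) = -(-1)*63/(166*64) = -1*(-63/10624) = 63/10624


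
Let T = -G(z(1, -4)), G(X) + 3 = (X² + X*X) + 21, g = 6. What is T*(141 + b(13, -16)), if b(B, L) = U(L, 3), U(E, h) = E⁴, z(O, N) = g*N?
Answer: -76842090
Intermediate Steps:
z(O, N) = 6*N
G(X) = 18 + 2*X² (G(X) = -3 + ((X² + X*X) + 21) = -3 + ((X² + X²) + 21) = -3 + (2*X² + 21) = -3 + (21 + 2*X²) = 18 + 2*X²)
T = -1170 (T = -(18 + 2*(6*(-4))²) = -(18 + 2*(-24)²) = -(18 + 2*576) = -(18 + 1152) = -1*1170 = -1170)
b(B, L) = L⁴
T*(141 + b(13, -16)) = -1170*(141 + (-16)⁴) = -1170*(141 + 65536) = -1170*65677 = -76842090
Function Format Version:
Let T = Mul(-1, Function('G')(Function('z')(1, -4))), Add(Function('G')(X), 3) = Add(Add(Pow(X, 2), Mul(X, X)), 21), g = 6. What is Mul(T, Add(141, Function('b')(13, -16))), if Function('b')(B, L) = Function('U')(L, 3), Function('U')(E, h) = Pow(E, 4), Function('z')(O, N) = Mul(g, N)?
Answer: -76842090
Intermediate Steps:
Function('z')(O, N) = Mul(6, N)
Function('G')(X) = Add(18, Mul(2, Pow(X, 2))) (Function('G')(X) = Add(-3, Add(Add(Pow(X, 2), Mul(X, X)), 21)) = Add(-3, Add(Add(Pow(X, 2), Pow(X, 2)), 21)) = Add(-3, Add(Mul(2, Pow(X, 2)), 21)) = Add(-3, Add(21, Mul(2, Pow(X, 2)))) = Add(18, Mul(2, Pow(X, 2))))
T = -1170 (T = Mul(-1, Add(18, Mul(2, Pow(Mul(6, -4), 2)))) = Mul(-1, Add(18, Mul(2, Pow(-24, 2)))) = Mul(-1, Add(18, Mul(2, 576))) = Mul(-1, Add(18, 1152)) = Mul(-1, 1170) = -1170)
Function('b')(B, L) = Pow(L, 4)
Mul(T, Add(141, Function('b')(13, -16))) = Mul(-1170, Add(141, Pow(-16, 4))) = Mul(-1170, Add(141, 65536)) = Mul(-1170, 65677) = -76842090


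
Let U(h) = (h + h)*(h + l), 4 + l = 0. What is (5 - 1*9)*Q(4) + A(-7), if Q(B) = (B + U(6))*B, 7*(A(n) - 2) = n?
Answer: -447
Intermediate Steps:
l = -4 (l = -4 + 0 = -4)
A(n) = 2 + n/7
U(h) = 2*h*(-4 + h) (U(h) = (h + h)*(h - 4) = (2*h)*(-4 + h) = 2*h*(-4 + h))
Q(B) = B*(24 + B) (Q(B) = (B + 2*6*(-4 + 6))*B = (B + 2*6*2)*B = (B + 24)*B = (24 + B)*B = B*(24 + B))
(5 - 1*9)*Q(4) + A(-7) = (5 - 1*9)*(4*(24 + 4)) + (2 + (1/7)*(-7)) = (5 - 9)*(4*28) + (2 - 1) = -4*112 + 1 = -448 + 1 = -447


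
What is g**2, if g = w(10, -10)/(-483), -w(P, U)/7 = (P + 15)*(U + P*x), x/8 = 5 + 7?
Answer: 564062500/4761 ≈ 1.1848e+5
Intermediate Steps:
x = 96 (x = 8*(5 + 7) = 8*12 = 96)
w(P, U) = -7*(15 + P)*(U + 96*P) (w(P, U) = -7*(P + 15)*(U + P*96) = -7*(15 + P)*(U + 96*P))
g = 23750/69 (g = (-10080*10 - 672*10**2 - 105*(-10) - 7*10*(-10))/(-483) = (-100800 - 672*100 + 1050 + 700)*(-1/483) = (-100800 - 67200 + 1050 + 700)*(-1/483) = -166250*(-1/483) = 23750/69 ≈ 344.20)
g**2 = (23750/69)**2 = 564062500/4761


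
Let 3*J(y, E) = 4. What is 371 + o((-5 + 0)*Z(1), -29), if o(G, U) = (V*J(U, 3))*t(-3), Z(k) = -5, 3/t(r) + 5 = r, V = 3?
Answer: 739/2 ≈ 369.50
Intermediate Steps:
J(y, E) = 4/3 (J(y, E) = (1/3)*4 = 4/3)
t(r) = 3/(-5 + r)
o(G, U) = -3/2 (o(G, U) = (3*(4/3))*(3/(-5 - 3)) = 4*(3/(-8)) = 4*(3*(-1/8)) = 4*(-3/8) = -3/2)
371 + o((-5 + 0)*Z(1), -29) = 371 - 3/2 = 739/2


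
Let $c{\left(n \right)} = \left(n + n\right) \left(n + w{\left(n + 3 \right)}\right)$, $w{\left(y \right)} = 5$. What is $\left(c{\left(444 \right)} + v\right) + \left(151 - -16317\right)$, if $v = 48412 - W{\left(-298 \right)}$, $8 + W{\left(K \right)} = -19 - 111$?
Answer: $463730$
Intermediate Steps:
$W{\left(K \right)} = -138$ ($W{\left(K \right)} = -8 - 130 = -138$)
$c{\left(n \right)} = 2 n \left(5 + n\right)$ ($c{\left(n \right)} = \left(n + n\right) \left(n + 5\right) = 2 n \left(5 + n\right)$)
$v = 48550$ ($v = 48412 - -138 = 48412 + 138 = 48550$)
$\left(c{\left(444 \right)} + v\right) + \left(151 - -16317\right) = \left(2 \cdot 444 \left(5 + 444\right) + 48550\right) + \left(151 - -16317\right) = \left(2 \cdot 444 \cdot 449 + 48550\right) + \left(151 + 16317\right) = \left(398712 + 48550\right) + 16468 = 447262 + 16468 = 463730$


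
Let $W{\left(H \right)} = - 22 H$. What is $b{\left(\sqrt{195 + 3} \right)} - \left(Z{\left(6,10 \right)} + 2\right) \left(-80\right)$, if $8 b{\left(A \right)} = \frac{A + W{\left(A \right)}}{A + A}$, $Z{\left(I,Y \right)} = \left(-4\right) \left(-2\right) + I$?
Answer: $\frac{20459}{16} \approx 1278.7$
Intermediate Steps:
$Z{\left(I,Y \right)} = 8 + I$
$b{\left(A \right)} = - \frac{21}{16}$ ($b{\left(A \right)} = \frac{\left(A - 22 A\right) \frac{1}{A + A}}{8} = \frac{- 21 A \frac{1}{2 A}}{8} = \frac{1}{8} \left(- \frac{21}{2}\right) = - \frac{21}{16}$)
$b{\left(\sqrt{195 + 3} \right)} - \left(Z{\left(6,10 \right)} + 2\right) \left(-80\right) = - \frac{21}{16} - \left(\left(8 + 6\right) + 2\right) \left(-80\right) = - \frac{21}{16} - \left(14 + 2\right) \left(-80\right) = - \frac{21}{16} - 16 \left(-80\right) = - \frac{21}{16} - -1280 = - \frac{21}{16} + 1280 = \frac{20459}{16}$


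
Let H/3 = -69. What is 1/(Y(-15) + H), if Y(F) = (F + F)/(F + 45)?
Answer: -1/208 ≈ -0.0048077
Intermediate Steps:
Y(F) = 2*F/(45 + F) (Y(F) = (2*F)/(45 + F) = 2*F/(45 + F))
H = -207 (H = 3*(-69) = -207)
1/(Y(-15) + H) = 1/(2*(-15)/(45 - 15) - 207) = 1/(2*(-15)/30 - 207) = 1/(2*(-15)*(1/30) - 207) = 1/(-1 - 207) = 1/(-208) = -1/208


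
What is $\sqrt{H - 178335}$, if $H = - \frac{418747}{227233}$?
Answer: $\frac{i \sqrt{9208393682735866}}{227233} \approx 422.3 i$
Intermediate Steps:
$H = - \frac{418747}{227233}$ ($H = \left(-418747\right) \frac{1}{227233} = - \frac{418747}{227233} \approx -1.8428$)
$\sqrt{H - 178335} = \sqrt{- \frac{418747}{227233} - 178335} = \sqrt{- \frac{40524015802}{227233}} = \frac{i \sqrt{9208393682735866}}{227233}$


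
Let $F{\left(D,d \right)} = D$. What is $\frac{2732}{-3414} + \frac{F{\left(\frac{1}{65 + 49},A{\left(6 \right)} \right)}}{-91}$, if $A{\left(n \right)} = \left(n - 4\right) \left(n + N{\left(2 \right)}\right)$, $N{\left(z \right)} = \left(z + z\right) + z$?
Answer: $- \frac{4724197}{5902806} \approx -0.80033$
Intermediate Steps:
$N{\left(z \right)} = 3 z$ ($N{\left(z \right)} = 2 z + z = 3 z$)
$A{\left(n \right)} = \left(-4 + n\right) \left(6 + n\right)$ ($A{\left(n \right)} = \left(n - 4\right) \left(n + 3 \cdot 2\right) = \left(-4 + n\right) \left(n + 6\right) = \left(-4 + n\right) \left(6 + n\right)$)
$\frac{2732}{-3414} + \frac{F{\left(\frac{1}{65 + 49},A{\left(6 \right)} \right)}}{-91} = \frac{2732}{-3414} + \frac{1}{\left(65 + 49\right) \left(-91\right)} = 2732 \left(- \frac{1}{3414}\right) + \frac{1}{114} \left(- \frac{1}{91}\right) = - \frac{1366}{1707} + \frac{1}{114} \left(- \frac{1}{91}\right) = - \frac{1366}{1707} - \frac{1}{10374} = - \frac{4724197}{5902806}$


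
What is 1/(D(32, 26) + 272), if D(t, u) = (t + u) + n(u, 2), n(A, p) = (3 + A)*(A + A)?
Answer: 1/1838 ≈ 0.00054407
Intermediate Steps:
n(A, p) = 2*A*(3 + A) (n(A, p) = (3 + A)*(2*A) = 2*A*(3 + A))
D(t, u) = t + u + 2*u*(3 + u) (D(t, u) = (t + u) + 2*u*(3 + u) = t + u + 2*u*(3 + u))
1/(D(32, 26) + 272) = 1/((32 + 26 + 2*26*(3 + 26)) + 272) = 1/((32 + 26 + 2*26*29) + 272) = 1/((32 + 26 + 1508) + 272) = 1/(1566 + 272) = 1/1838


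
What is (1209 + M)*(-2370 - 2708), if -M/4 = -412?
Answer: -14507846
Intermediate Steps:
M = 1648 (M = -4*(-412) = 1648)
(1209 + M)*(-2370 - 2708) = (1209 + 1648)*(-2370 - 2708) = 2857*(-5078) = -14507846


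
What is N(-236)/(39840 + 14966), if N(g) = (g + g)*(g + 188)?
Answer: 11328/27403 ≈ 0.41339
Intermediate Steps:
N(g) = 2*g*(188 + g) (N(g) = (2*g)*(188 + g) = 2*g*(188 + g))
N(-236)/(39840 + 14966) = (2*(-236)*(188 - 236))/(39840 + 14966) = (2*(-236)*(-48))/54806 = 22656*(1/54806) = 11328/27403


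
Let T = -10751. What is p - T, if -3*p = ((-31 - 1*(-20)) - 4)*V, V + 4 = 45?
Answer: 10956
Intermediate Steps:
V = 41 (V = -4 + 45 = 41)
p = 205 (p = -((-31 - 1*(-20)) - 4)*41/3 = -((-31 + 20) - 4)*41/3 = -(-11 - 4)*41/3 = -(-5)*41 = -1/3*(-615) = 205)
p - T = 205 - 1*(-10751) = 205 + 10751 = 10956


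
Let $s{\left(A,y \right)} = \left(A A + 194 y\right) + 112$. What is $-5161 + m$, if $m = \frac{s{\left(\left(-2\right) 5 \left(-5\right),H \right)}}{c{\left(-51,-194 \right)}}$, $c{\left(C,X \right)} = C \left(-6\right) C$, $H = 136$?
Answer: $- \frac{40285781}{7803} \approx -5162.9$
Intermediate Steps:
$s{\left(A,y \right)} = 112 + A^{2} + 194 y$ ($s{\left(A,y \right)} = \left(A^{2} + 194 y\right) + 112 = 112 + A^{2} + 194 y$)
$c{\left(C,X \right)} = - 6 C^{2}$ ($c{\left(C,X \right)} = - 6 C C = - 6 C^{2}$)
$m = - \frac{14498}{7803}$ ($m = \frac{112 + \left(\left(-2\right) 5 \left(-5\right)\right)^{2} + 194 \cdot 136}{\left(-6\right) \left(-51\right)^{2}} = \frac{112 + \left(\left(-10\right) \left(-5\right)\right)^{2} + 26384}{\left(-6\right) 2601} = \frac{112 + 50^{2} + 26384}{-15606} = \left(112 + 2500 + 26384\right) \left(- \frac{1}{15606}\right) = 28996 \left(- \frac{1}{15606}\right) = - \frac{14498}{7803} \approx -1.858$)
$-5161 + m = -5161 - \frac{14498}{7803} = - \frac{40285781}{7803}$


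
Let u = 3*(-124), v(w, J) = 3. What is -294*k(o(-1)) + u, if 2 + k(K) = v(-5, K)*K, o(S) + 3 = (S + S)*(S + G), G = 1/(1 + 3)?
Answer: 1539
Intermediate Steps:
G = ¼ (G = 1/4 = ¼ ≈ 0.25000)
o(S) = -3 + 2*S*(¼ + S) (o(S) = -3 + (S + S)*(S + ¼) = -3 + (2*S)*(¼ + S) = -3 + 2*S*(¼ + S))
k(K) = -2 + 3*K
u = -372
-294*k(o(-1)) + u = -294*(-2 + 3*(-3 + (½)*(-1) + 2*(-1)²)) - 372 = -294*(-2 + 3*(-3 - ½ + 2*1)) - 372 = -294*(-2 + 3*(-3 - ½ + 2)) - 372 = -294*(-2 + 3*(-3/2)) - 372 = -294*(-2 - 9/2) - 372 = -294*(-13/2) - 372 = 1911 - 372 = 1539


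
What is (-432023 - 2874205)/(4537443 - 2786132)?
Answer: -3306228/1751311 ≈ -1.8879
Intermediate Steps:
(-432023 - 2874205)/(4537443 - 2786132) = -3306228/1751311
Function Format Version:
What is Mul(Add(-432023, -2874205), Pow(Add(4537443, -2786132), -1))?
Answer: Rational(-3306228, 1751311) ≈ -1.8879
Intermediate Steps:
Mul(Add(-432023, -2874205), Pow(Add(4537443, -2786132), -1)) = Mul(-3306228, Pow(1751311, -1)) = Mul(-3306228, Rational(1, 1751311)) = Rational(-3306228, 1751311)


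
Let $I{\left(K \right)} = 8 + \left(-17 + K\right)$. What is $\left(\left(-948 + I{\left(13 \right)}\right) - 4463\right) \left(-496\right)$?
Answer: $2681872$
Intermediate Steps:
$I{\left(K \right)} = -9 + K$
$\left(\left(-948 + I{\left(13 \right)}\right) - 4463\right) \left(-496\right) = \left(\left(-948 + \left(-9 + 13\right)\right) - 4463\right) \left(-496\right) = \left(\left(-948 + 4\right) - 4463\right) \left(-496\right) = \left(-944 - 4463\right) \left(-496\right) = \left(-5407\right) \left(-496\right) = 2681872$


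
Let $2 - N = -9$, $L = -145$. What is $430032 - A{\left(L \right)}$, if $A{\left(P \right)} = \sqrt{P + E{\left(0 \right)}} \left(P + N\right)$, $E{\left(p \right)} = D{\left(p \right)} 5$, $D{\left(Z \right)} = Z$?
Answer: $430032 + 134 i \sqrt{145} \approx 4.3003 \cdot 10^{5} + 1613.6 i$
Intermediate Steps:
$E{\left(p \right)} = 5 p$ ($E{\left(p \right)} = p 5 = 5 p$)
$N = 11$ ($N = 2 - -9 = 2 + 9 = 11$)
$A{\left(P \right)} = \sqrt{P} \left(11 + P\right)$ ($A{\left(P \right)} = \sqrt{P + 5 \cdot 0} \left(P + 11\right) = \sqrt{P + 0} \left(11 + P\right) = \sqrt{P} \left(11 + P\right)$)
$430032 - A{\left(L \right)} = 430032 - \sqrt{-145} \left(11 - 145\right) = 430032 - i \sqrt{145} \left(-134\right) = 430032 - - 134 i \sqrt{145} = 430032 + 134 i \sqrt{145}$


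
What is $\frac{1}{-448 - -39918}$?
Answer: $\frac{1}{39470} \approx 2.5336 \cdot 10^{-5}$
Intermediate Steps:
$\frac{1}{-448 - -39918} = \frac{1}{-448 + 39918} = \frac{1}{39470}$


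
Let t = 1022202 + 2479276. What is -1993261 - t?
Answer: -5494739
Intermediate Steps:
t = 3501478
-1993261 - t = -1993261 - 1*3501478 = -1993261 - 3501478 = -5494739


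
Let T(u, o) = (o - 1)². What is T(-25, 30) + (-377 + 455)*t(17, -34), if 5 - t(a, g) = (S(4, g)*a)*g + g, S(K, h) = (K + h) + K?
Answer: -1168301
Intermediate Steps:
S(K, h) = h + 2*K
T(u, o) = (-1 + o)²
t(a, g) = 5 - g - a*g*(8 + g) (t(a, g) = 5 - (((g + 2*4)*a)*g + g) = 5 - (((g + 8)*a)*g + g) = 5 - (((8 + g)*a)*g + g) = 5 - ((a*(8 + g))*g + g) = 5 - (a*g*(8 + g) + g) = 5 - (g + a*g*(8 + g)) = 5 + (-g - a*g*(8 + g)) = 5 - g - a*g*(8 + g))
T(-25, 30) + (-377 + 455)*t(17, -34) = (-1 + 30)² + (-377 + 455)*(5 - 1*(-34) - 1*17*(-34)*(8 - 34)) = 29² + 78*(5 + 34 - 1*17*(-34)*(-26)) = 841 + 78*(5 + 34 - 15028) = 841 + 78*(-14989) = 841 - 1169142 = -1168301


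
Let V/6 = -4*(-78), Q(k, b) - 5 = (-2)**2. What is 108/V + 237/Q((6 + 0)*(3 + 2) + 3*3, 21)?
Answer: 4117/156 ≈ 26.391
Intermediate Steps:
Q(k, b) = 9 (Q(k, b) = 5 + (-2)**2 = 5 + 4 = 9)
V = 1872 (V = 6*(-4*(-78)) = 6*312 = 1872)
108/V + 237/Q((6 + 0)*(3 + 2) + 3*3, 21) = 108/1872 + 237/9 = 108*(1/1872) + 237*(1/9) = 3/52 + 79/3 = 4117/156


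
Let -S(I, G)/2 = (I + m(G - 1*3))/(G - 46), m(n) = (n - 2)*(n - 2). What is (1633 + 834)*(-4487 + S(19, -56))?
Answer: -32665547/3 ≈ -1.0889e+7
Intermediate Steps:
m(n) = (-2 + n)² (m(n) = (-2 + n)*(-2 + n) = (-2 + n)²)
S(I, G) = -2*(I + (-5 + G)²)/(-46 + G) (S(I, G) = -2*(I + (-2 + (G - 1*3))²)/(G - 46) = -2*(I + (-2 + (G - 3))²)/(-46 + G) = -2*(I + (-2 + (-3 + G))²)/(-46 + G) = -2*(I + (-5 + G)²)/(-46 + G))
(1633 + 834)*(-4487 + S(19, -56)) = (1633 + 834)*(-4487 + 2*(-1*19 - (-5 - 56)²)/(-46 - 56)) = 2467*(-4487 + 2*(-19 - 1*(-61)²)/(-102)) = 2467*(-4487 + 2*(-1/102)*(-19 - 1*3721)) = 2467*(-4487 + 2*(-1/102)*(-19 - 3721)) = 2467*(-4487 + 2*(-1/102)*(-3740)) = 2467*(-4487 + 220/3) = 2467*(-13241/3) = -32665547/3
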